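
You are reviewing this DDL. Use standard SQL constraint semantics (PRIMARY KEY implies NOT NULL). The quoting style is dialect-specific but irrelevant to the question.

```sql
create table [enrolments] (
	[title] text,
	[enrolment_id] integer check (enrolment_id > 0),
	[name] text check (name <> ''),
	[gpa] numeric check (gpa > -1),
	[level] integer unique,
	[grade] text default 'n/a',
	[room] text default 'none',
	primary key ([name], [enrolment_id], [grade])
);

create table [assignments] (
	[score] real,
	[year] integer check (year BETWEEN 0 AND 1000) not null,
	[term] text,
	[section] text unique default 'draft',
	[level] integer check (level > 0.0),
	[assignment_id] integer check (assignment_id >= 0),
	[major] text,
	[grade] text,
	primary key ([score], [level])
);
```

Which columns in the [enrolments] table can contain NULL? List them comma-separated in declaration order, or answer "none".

title, gpa, level, room

- title: no NOT NULL constraint applies → nullable.
- enrolment_id: part of the PRIMARY KEY, which implies NOT NULL → not nullable.
- name: part of the PRIMARY KEY, which implies NOT NULL → not nullable.
- gpa: CHECK does not forbid NULL (a CHECK constraint passes when its expression is NULL) → nullable.
- level: UNIQUE does not imply NOT NULL → nullable.
- grade: part of the PRIMARY KEY, which implies NOT NULL → not nullable.
- room: DEFAULT only fills an omitted column; an explicit NULL is still allowed → nullable.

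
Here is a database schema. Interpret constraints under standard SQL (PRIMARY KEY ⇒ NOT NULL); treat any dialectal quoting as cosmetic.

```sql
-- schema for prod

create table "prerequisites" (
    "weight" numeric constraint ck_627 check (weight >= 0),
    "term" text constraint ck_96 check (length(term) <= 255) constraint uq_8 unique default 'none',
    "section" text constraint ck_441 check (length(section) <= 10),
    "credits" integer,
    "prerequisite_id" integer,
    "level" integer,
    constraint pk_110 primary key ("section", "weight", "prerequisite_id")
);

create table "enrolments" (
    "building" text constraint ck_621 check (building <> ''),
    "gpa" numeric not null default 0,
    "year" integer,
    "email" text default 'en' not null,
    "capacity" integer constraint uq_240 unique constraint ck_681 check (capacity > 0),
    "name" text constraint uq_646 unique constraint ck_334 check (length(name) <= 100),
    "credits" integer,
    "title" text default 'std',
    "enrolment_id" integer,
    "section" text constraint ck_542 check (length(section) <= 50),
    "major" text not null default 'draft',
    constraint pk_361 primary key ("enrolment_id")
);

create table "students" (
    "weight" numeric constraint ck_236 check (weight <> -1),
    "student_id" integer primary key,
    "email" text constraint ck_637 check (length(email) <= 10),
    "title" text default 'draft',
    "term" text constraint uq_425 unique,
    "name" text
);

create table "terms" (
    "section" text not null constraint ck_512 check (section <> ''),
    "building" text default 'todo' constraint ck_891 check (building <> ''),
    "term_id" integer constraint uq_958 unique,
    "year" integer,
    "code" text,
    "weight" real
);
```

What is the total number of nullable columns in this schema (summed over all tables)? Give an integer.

prerequisites: 3 nullable (term, credits, level — PK (section, weight, prerequisite_id) and explicit NOT NULL columns excluded).
enrolments: 7 nullable (building, year, capacity, name, credits, title, section — PK (enrolment_id) and explicit NOT NULL columns excluded).
students: 5 nullable (weight, email, title, term, name — PK (student_id) and explicit NOT NULL columns excluded).
terms: 5 nullable (building, term_id, year, code, weight — PK none and explicit NOT NULL columns excluded).
Total: 3 + 7 + 5 + 5 = 20.

20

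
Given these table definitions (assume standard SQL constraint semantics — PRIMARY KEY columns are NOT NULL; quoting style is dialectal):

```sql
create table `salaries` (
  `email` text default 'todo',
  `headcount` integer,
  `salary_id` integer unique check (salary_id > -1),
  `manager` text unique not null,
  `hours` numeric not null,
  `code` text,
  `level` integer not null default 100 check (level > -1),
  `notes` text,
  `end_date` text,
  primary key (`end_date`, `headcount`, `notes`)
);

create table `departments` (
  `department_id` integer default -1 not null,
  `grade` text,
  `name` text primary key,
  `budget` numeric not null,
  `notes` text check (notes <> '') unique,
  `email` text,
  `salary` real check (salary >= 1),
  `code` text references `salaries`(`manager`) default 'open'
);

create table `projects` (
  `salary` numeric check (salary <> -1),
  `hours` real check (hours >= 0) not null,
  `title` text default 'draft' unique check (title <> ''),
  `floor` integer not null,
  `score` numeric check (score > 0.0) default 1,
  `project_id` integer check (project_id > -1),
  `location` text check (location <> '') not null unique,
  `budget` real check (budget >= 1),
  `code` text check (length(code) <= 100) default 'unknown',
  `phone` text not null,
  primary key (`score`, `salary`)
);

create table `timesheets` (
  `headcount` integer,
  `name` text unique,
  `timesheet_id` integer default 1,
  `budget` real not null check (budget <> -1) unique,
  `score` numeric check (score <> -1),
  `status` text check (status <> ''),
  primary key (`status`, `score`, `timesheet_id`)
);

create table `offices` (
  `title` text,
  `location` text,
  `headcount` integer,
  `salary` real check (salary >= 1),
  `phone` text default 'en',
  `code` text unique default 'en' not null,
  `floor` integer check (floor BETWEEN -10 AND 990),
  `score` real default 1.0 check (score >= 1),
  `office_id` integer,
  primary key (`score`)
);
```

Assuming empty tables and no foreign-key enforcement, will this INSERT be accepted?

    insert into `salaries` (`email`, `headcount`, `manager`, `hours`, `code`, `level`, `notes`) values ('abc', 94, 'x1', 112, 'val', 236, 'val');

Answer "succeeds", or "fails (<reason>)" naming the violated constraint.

end_date is omitted from the column list and has no DEFAULT, so it would receive NULL.
But end_date is part of the PRIMARY KEY (implied NOT NULL).

fails (NOT NULL on end_date)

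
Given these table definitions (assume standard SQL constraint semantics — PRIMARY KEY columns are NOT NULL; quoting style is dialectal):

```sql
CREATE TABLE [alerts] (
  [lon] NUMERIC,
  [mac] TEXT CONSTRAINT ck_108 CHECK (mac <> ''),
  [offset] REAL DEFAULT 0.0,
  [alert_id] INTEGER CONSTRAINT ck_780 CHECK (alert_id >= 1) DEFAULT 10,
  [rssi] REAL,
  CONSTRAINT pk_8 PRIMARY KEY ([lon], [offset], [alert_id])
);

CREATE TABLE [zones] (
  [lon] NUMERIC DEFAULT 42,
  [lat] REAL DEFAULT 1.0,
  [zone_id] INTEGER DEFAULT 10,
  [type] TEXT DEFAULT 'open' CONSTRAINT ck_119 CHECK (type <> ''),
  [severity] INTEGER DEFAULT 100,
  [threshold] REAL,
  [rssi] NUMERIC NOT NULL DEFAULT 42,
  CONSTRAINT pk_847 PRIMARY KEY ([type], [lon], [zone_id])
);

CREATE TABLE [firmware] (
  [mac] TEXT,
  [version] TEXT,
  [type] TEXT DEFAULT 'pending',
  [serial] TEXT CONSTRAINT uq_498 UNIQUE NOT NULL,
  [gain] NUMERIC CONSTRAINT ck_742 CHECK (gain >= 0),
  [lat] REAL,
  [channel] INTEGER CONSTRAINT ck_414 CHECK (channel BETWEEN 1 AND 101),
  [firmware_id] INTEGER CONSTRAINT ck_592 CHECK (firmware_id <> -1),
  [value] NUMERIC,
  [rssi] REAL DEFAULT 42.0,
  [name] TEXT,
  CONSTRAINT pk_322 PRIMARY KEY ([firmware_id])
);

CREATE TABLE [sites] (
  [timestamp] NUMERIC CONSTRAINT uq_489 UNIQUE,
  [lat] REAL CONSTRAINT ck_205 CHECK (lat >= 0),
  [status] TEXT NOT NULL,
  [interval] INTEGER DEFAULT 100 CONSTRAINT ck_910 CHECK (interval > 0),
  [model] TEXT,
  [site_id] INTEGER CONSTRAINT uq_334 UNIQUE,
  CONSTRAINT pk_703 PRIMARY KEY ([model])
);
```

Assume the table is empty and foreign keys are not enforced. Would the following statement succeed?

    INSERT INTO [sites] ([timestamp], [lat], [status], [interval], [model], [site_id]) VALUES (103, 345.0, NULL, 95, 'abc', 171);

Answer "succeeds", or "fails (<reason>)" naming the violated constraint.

fails (NOT NULL on status)

status is explicitly set to NULL, but status is declared NOT NULL.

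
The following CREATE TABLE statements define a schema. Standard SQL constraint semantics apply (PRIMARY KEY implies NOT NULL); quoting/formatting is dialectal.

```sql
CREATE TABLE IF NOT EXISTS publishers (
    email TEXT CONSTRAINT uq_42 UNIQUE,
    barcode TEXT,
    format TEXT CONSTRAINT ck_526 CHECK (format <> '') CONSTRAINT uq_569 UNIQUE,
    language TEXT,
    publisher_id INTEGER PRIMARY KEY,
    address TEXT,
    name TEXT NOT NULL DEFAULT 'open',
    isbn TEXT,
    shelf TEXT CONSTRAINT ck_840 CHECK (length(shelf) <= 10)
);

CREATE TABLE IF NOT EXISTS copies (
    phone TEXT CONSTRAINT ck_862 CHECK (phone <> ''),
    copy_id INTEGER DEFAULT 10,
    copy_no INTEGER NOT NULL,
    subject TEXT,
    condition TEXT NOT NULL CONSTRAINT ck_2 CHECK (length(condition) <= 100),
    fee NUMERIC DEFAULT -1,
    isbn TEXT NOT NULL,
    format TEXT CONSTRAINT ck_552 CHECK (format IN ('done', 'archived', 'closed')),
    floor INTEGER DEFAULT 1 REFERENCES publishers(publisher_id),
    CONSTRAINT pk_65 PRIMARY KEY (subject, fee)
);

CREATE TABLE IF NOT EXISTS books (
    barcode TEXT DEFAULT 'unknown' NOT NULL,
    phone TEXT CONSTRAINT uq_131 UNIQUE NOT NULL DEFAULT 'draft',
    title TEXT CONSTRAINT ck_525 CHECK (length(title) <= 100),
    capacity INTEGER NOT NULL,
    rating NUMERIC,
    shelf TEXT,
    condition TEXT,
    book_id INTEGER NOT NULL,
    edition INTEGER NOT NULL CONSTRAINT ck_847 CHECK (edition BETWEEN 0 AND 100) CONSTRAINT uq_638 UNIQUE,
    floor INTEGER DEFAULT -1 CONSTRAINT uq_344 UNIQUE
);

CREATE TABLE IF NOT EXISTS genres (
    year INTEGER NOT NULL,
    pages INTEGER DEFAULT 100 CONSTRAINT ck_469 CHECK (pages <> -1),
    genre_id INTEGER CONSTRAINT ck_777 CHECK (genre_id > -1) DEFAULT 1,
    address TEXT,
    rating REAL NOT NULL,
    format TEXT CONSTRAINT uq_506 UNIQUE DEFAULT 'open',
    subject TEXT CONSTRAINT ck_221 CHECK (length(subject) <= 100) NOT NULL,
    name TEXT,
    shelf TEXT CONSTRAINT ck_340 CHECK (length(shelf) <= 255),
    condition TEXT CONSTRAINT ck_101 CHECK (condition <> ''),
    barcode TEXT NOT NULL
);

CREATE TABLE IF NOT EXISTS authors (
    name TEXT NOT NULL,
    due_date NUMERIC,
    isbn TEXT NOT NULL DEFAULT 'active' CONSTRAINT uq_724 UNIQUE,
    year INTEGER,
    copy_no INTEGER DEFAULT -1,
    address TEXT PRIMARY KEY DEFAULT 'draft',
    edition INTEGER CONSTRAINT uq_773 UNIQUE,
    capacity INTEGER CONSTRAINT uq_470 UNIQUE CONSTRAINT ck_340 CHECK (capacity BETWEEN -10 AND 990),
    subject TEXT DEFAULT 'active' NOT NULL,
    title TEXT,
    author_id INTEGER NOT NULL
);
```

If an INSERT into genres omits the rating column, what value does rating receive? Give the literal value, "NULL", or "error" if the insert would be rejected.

error

rating has no DEFAULT clause.
Omitting it would insert NULL, but it is declared NOT NULL, so the INSERT fails.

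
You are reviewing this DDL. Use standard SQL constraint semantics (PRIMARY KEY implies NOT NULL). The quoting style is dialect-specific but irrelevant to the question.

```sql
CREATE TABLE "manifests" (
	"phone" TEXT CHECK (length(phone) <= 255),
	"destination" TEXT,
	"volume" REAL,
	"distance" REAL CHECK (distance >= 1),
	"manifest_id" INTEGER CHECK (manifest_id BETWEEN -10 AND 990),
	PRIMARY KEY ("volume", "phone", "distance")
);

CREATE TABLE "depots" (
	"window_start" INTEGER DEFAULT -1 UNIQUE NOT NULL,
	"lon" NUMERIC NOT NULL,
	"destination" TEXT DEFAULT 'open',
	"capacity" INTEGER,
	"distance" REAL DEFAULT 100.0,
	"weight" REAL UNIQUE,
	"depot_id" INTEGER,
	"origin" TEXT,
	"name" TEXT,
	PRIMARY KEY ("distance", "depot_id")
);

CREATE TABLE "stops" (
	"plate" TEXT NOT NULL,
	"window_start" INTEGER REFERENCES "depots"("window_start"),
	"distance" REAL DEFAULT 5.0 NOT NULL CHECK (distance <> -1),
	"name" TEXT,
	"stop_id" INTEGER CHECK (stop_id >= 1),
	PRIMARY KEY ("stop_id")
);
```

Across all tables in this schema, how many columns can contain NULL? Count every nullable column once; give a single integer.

9

manifests: 2 nullable (destination, manifest_id — PK (volume, phone, distance) and explicit NOT NULL columns excluded).
depots: 5 nullable (destination, capacity, weight, origin, name — PK (distance, depot_id) and explicit NOT NULL columns excluded).
stops: 2 nullable (window_start, name — PK (stop_id) and explicit NOT NULL columns excluded).
Total: 2 + 5 + 2 = 9.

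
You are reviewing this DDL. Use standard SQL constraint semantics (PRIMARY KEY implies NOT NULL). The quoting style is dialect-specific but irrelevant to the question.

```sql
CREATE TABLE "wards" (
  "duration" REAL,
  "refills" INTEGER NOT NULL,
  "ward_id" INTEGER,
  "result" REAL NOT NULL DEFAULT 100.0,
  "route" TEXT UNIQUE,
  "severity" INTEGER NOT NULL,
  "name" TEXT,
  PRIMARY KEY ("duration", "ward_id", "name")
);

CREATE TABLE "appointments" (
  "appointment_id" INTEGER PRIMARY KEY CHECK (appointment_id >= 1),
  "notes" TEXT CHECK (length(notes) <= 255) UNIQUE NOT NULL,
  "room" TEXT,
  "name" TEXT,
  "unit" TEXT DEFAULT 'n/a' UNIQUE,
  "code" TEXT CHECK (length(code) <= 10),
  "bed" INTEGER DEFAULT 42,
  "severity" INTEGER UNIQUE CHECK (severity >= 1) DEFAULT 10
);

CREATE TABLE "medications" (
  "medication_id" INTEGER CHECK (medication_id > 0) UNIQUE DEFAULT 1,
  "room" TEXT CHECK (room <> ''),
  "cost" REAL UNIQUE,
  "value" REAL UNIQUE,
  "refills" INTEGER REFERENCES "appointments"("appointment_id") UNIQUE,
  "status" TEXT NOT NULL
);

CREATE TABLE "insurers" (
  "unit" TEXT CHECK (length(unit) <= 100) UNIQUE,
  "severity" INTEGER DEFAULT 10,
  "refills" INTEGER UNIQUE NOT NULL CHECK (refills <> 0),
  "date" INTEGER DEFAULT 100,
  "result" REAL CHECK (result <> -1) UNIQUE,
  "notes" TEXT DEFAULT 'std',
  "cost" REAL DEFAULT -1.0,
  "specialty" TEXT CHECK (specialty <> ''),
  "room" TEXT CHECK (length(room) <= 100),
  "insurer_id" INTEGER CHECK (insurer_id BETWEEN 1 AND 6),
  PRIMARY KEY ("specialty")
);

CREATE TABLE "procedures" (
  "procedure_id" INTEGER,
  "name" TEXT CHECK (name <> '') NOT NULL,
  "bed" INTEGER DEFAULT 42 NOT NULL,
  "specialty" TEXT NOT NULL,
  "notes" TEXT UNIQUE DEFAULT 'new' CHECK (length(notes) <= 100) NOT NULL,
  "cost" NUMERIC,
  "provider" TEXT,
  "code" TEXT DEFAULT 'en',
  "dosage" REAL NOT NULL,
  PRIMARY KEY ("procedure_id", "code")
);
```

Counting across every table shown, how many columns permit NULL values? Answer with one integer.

wards: 1 nullable (route — PK (duration, ward_id, name) and explicit NOT NULL columns excluded).
appointments: 6 nullable (room, name, unit, code, bed, severity — PK (appointment_id) and explicit NOT NULL columns excluded).
medications: 5 nullable (medication_id, room, cost, value, refills — PK none and explicit NOT NULL columns excluded).
insurers: 8 nullable (unit, severity, date, result, notes, cost, room, insurer_id — PK (specialty) and explicit NOT NULL columns excluded).
procedures: 2 nullable (cost, provider — PK (procedure_id, code) and explicit NOT NULL columns excluded).
Total: 1 + 6 + 5 + 8 + 2 = 22.

22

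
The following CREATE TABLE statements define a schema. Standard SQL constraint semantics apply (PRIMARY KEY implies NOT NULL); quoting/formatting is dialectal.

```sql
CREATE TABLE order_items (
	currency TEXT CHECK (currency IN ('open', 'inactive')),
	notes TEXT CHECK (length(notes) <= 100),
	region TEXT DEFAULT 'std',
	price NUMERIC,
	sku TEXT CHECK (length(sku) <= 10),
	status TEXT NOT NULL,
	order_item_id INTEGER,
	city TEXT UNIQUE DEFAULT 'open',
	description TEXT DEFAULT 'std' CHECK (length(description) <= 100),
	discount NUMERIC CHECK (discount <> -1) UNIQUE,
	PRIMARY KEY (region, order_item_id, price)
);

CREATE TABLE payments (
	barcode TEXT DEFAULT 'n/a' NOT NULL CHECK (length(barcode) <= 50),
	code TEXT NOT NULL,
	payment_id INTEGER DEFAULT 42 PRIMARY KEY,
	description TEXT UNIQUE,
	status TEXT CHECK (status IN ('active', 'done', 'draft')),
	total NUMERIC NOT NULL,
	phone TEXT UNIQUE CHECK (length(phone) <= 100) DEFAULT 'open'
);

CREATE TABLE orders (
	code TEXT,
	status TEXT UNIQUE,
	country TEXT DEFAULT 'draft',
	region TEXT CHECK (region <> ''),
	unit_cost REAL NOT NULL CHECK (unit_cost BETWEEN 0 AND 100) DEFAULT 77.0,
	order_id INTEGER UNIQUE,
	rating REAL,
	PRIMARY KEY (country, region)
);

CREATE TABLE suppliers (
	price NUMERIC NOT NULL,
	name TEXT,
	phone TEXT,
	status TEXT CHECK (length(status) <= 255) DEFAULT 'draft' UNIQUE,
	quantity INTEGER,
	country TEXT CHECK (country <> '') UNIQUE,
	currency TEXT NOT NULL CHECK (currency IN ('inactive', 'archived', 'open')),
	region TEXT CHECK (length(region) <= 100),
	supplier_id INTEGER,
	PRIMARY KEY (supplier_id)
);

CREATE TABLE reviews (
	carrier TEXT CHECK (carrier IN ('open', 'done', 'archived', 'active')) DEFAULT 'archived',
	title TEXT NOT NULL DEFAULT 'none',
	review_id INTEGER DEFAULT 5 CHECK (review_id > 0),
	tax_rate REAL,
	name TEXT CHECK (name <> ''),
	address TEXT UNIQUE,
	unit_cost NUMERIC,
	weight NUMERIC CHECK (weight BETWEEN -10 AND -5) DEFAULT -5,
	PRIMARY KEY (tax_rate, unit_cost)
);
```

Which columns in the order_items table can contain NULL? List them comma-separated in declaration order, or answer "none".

currency, notes, sku, city, description, discount

- currency: CHECK does not forbid NULL (a CHECK constraint passes when its expression is NULL) → nullable.
- notes: CHECK does not forbid NULL (a CHECK constraint passes when its expression is NULL) → nullable.
- region: part of the PRIMARY KEY, which implies NOT NULL → not nullable.
- price: part of the PRIMARY KEY, which implies NOT NULL → not nullable.
- sku: CHECK does not forbid NULL (a CHECK constraint passes when its expression is NULL) → nullable.
- status: declared NOT NULL → not nullable.
- order_item_id: part of the PRIMARY KEY, which implies NOT NULL → not nullable.
- city: UNIQUE does not imply NOT NULL → nullable.
- description: CHECK does not forbid NULL (a CHECK constraint passes when its expression is NULL) → nullable.
- discount: CHECK does not forbid NULL (a CHECK constraint passes when its expression is NULL) → nullable.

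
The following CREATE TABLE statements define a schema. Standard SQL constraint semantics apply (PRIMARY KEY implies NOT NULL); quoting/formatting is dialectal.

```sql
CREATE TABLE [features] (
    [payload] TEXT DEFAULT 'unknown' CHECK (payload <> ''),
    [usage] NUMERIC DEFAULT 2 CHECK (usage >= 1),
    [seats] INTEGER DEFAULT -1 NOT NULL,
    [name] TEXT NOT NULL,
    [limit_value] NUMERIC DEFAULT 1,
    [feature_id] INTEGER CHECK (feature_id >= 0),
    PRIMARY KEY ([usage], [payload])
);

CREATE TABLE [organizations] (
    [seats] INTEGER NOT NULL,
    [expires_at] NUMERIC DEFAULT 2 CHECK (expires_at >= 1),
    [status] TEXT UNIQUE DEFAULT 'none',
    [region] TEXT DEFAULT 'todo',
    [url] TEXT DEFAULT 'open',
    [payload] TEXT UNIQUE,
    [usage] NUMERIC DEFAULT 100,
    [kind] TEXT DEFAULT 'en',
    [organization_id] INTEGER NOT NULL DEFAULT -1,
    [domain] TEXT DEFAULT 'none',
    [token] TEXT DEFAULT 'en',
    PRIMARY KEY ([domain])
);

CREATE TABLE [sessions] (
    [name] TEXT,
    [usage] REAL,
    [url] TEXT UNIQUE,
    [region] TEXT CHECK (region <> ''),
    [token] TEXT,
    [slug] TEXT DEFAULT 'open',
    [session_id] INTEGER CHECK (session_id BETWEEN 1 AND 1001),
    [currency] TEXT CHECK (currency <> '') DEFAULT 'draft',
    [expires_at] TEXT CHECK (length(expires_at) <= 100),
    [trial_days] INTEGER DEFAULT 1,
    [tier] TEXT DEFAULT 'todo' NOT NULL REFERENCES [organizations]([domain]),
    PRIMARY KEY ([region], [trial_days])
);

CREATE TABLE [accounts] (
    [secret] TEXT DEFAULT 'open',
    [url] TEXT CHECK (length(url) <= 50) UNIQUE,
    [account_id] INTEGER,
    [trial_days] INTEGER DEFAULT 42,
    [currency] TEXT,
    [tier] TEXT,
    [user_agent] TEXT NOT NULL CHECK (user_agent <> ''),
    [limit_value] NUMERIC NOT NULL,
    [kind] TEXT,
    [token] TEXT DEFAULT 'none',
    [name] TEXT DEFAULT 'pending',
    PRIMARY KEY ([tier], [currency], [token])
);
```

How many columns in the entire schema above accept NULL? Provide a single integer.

24

features: 2 nullable (limit_value, feature_id — PK (usage, payload) and explicit NOT NULL columns excluded).
organizations: 8 nullable (expires_at, status, region, url, payload, usage, kind, token — PK (domain) and explicit NOT NULL columns excluded).
sessions: 8 nullable (name, usage, url, token, slug, session_id, currency, expires_at — PK (region, trial_days) and explicit NOT NULL columns excluded).
accounts: 6 nullable (secret, url, account_id, trial_days, kind, name — PK (tier, currency, token) and explicit NOT NULL columns excluded).
Total: 2 + 8 + 8 + 6 = 24.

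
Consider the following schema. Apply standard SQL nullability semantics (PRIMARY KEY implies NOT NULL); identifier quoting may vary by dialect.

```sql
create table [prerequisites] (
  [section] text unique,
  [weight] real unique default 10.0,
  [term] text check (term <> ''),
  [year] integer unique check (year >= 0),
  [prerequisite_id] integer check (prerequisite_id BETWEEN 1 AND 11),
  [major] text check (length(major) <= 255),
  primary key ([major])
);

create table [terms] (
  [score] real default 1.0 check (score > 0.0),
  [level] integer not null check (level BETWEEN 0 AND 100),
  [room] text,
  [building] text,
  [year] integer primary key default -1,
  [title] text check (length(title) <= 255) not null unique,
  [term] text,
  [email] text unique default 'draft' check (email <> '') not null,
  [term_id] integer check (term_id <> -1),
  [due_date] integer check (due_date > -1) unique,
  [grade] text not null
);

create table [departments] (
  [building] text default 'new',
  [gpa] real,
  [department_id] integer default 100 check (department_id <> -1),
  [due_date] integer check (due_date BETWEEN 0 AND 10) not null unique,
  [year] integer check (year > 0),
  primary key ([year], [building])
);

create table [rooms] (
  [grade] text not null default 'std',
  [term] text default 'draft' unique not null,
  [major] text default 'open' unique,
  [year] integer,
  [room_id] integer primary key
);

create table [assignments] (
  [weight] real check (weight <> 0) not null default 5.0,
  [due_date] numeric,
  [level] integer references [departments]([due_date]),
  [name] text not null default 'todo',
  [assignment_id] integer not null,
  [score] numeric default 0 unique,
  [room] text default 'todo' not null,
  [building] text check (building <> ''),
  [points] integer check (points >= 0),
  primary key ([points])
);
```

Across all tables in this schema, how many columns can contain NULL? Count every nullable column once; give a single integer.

prerequisites: 5 nullable (section, weight, term, year, prerequisite_id — PK (major) and explicit NOT NULL columns excluded).
terms: 6 nullable (score, room, building, term, term_id, due_date — PK (year) and explicit NOT NULL columns excluded).
departments: 2 nullable (gpa, department_id — PK (year, building) and explicit NOT NULL columns excluded).
rooms: 2 nullable (major, year — PK (room_id) and explicit NOT NULL columns excluded).
assignments: 4 nullable (due_date, level, score, building — PK (points) and explicit NOT NULL columns excluded).
Total: 5 + 6 + 2 + 2 + 4 = 19.

19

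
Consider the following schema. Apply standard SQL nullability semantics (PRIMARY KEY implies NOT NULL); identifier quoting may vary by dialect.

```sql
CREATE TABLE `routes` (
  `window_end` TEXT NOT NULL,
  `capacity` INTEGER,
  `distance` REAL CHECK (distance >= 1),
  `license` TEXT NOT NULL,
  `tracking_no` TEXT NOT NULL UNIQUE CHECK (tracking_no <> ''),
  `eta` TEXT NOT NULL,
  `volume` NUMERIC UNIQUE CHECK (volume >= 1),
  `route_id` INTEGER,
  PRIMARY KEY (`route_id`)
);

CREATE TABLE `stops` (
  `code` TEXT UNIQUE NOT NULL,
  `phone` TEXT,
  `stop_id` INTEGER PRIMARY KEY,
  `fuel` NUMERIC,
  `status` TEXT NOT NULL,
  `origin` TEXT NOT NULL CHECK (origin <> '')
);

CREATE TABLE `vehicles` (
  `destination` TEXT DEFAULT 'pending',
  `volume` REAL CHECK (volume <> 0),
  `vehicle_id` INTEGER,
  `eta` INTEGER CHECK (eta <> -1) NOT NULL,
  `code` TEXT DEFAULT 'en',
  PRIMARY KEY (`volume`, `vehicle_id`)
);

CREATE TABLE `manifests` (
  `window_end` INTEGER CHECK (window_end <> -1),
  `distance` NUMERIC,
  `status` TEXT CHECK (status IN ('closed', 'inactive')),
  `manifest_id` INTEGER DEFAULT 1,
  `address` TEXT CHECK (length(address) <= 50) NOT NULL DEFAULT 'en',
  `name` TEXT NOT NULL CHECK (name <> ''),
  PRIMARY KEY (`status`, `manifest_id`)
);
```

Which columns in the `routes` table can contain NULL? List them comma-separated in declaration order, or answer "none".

capacity, distance, volume

- window_end: declared NOT NULL → not nullable.
- capacity: no NOT NULL constraint applies → nullable.
- distance: CHECK does not forbid NULL (a CHECK constraint passes when its expression is NULL) → nullable.
- license: declared NOT NULL → not nullable.
- tracking_no: declared NOT NULL → not nullable.
- eta: declared NOT NULL → not nullable.
- volume: CHECK does not forbid NULL (a CHECK constraint passes when its expression is NULL) → nullable.
- route_id: part of the PRIMARY KEY, which implies NOT NULL → not nullable.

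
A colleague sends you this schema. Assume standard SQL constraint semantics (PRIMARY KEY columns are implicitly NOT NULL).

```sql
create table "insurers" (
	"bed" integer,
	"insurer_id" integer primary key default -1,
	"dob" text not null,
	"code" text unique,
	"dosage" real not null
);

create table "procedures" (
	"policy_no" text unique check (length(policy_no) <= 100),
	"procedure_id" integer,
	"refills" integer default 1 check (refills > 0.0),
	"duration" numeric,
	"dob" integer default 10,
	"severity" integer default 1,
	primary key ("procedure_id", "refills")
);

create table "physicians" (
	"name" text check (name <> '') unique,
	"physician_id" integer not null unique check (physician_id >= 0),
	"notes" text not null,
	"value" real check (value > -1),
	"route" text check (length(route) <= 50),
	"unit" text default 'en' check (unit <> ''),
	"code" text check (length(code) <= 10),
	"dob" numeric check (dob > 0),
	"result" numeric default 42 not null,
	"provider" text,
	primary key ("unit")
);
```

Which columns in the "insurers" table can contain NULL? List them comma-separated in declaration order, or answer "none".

bed, code

- bed: no NOT NULL constraint applies → nullable.
- insurer_id: part of the PRIMARY KEY, which implies NOT NULL → not nullable.
- dob: declared NOT NULL → not nullable.
- code: UNIQUE does not imply NOT NULL → nullable.
- dosage: declared NOT NULL → not nullable.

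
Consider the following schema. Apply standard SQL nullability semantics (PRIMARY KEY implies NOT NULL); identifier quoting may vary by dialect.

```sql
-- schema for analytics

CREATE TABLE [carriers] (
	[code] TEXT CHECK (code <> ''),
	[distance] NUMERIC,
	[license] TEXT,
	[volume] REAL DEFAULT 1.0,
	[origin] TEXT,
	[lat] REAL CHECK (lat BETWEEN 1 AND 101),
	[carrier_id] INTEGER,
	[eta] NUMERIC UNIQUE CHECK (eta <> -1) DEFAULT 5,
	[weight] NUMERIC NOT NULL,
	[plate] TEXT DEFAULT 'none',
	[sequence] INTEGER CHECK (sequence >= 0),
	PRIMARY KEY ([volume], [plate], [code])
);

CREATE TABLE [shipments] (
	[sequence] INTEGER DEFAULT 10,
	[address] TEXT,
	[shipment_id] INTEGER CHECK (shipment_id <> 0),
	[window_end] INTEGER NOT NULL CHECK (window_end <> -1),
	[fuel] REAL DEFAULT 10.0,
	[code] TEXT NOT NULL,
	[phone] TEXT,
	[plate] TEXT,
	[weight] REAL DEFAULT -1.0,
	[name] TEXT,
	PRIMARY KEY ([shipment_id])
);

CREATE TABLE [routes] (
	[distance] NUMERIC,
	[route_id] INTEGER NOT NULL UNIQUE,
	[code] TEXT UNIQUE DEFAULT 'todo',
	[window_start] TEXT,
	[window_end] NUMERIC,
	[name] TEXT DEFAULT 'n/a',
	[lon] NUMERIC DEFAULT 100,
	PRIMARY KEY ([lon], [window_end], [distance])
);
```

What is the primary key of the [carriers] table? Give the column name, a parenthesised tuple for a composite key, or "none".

(volume, plate, code)

A table-level PRIMARY KEY clause names 3 columns: volume, plate, code.
This is a composite key — the combination is unique, not each column individually.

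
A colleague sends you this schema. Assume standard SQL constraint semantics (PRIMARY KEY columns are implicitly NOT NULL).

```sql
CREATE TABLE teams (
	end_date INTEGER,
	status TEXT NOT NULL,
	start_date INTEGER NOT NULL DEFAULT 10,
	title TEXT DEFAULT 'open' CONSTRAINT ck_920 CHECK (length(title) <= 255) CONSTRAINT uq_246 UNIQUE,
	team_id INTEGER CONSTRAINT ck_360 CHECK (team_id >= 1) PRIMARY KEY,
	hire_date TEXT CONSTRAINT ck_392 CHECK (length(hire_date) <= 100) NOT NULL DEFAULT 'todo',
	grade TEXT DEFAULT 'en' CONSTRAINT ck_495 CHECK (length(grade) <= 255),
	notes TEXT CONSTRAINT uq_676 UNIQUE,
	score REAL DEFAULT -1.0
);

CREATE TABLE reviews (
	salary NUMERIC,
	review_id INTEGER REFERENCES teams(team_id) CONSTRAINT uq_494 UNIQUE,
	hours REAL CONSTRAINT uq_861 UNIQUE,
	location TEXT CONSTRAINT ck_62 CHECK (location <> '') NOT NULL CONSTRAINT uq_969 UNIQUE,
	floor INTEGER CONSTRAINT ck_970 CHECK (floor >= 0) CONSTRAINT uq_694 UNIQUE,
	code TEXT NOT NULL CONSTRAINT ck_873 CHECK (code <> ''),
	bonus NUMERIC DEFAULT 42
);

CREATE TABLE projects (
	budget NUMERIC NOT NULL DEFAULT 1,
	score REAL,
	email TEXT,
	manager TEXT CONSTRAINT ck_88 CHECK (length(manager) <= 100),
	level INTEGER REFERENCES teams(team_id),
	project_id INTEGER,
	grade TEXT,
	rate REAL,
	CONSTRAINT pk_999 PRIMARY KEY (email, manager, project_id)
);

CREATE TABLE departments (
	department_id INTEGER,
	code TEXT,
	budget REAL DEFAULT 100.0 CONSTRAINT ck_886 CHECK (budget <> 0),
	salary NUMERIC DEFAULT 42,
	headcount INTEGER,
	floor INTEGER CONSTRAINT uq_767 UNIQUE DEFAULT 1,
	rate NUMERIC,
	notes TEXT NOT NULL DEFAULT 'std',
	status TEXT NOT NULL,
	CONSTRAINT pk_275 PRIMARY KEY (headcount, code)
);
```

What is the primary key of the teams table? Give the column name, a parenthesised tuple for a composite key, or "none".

team_id

team_id is declared PRIMARY KEY inline on the column.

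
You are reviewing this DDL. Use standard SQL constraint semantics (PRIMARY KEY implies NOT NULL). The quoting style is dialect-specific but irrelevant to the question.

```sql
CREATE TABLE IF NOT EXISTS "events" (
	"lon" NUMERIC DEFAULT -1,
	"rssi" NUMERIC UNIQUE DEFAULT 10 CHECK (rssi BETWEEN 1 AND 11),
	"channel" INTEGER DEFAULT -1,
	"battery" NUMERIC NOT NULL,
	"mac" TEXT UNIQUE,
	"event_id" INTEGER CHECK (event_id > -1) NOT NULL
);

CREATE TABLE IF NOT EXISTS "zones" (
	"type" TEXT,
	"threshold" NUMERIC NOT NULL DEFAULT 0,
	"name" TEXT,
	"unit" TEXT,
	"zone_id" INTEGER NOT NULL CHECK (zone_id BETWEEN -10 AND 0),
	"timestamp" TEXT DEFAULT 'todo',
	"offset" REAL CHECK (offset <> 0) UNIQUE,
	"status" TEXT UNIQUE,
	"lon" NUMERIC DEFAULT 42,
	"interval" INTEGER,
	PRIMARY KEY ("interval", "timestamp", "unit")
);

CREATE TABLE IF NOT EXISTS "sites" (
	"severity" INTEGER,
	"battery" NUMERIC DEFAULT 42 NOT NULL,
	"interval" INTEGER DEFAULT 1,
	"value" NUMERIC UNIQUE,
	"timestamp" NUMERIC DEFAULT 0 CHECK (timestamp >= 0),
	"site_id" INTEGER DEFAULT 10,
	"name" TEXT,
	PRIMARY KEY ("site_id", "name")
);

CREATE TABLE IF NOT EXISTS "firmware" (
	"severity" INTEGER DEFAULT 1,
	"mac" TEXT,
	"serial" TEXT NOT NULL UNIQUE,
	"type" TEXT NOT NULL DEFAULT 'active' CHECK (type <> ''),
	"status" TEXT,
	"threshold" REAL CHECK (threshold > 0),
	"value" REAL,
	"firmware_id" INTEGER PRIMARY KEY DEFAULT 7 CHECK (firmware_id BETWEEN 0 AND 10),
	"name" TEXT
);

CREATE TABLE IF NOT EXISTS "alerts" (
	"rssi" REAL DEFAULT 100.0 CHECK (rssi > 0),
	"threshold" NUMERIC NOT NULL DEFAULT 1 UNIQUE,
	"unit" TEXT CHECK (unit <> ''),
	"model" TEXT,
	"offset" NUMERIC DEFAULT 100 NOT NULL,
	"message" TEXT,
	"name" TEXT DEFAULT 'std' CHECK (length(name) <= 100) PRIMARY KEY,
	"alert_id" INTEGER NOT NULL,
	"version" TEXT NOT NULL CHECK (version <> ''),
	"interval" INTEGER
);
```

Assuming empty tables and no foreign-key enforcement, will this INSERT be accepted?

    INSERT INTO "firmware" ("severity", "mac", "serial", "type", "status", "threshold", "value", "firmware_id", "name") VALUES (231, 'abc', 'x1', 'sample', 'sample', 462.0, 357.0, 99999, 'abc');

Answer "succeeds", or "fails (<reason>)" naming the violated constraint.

The value 99999 for firmware_id violates CHECK (firmware_id BETWEEN 0 AND 10).

fails (CHECK on firmware_id)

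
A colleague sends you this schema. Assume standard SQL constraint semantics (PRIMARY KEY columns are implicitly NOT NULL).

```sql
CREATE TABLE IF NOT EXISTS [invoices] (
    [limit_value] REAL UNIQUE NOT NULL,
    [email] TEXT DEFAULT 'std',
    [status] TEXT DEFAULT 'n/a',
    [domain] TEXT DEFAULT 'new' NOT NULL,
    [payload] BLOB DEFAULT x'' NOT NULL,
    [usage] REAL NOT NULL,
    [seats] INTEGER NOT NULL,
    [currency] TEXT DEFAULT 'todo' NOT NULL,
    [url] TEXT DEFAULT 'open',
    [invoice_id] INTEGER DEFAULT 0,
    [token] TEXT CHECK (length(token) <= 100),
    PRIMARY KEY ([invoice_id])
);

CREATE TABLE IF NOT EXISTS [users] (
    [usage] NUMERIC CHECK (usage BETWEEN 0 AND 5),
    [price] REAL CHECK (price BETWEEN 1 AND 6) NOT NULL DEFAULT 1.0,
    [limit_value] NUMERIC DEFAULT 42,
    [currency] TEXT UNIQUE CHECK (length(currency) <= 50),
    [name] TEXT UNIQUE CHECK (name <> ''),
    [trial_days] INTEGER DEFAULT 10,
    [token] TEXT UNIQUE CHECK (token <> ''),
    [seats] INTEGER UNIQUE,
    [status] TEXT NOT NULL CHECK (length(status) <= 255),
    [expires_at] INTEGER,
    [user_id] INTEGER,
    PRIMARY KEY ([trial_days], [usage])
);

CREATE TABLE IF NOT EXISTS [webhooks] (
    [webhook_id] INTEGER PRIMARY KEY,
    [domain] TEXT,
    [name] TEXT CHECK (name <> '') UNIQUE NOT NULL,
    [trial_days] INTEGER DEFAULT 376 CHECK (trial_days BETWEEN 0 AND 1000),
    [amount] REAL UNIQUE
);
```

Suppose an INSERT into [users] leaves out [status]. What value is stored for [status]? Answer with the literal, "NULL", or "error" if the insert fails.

status has no DEFAULT clause.
Omitting it would insert NULL, but it is declared NOT NULL, so the INSERT fails.

error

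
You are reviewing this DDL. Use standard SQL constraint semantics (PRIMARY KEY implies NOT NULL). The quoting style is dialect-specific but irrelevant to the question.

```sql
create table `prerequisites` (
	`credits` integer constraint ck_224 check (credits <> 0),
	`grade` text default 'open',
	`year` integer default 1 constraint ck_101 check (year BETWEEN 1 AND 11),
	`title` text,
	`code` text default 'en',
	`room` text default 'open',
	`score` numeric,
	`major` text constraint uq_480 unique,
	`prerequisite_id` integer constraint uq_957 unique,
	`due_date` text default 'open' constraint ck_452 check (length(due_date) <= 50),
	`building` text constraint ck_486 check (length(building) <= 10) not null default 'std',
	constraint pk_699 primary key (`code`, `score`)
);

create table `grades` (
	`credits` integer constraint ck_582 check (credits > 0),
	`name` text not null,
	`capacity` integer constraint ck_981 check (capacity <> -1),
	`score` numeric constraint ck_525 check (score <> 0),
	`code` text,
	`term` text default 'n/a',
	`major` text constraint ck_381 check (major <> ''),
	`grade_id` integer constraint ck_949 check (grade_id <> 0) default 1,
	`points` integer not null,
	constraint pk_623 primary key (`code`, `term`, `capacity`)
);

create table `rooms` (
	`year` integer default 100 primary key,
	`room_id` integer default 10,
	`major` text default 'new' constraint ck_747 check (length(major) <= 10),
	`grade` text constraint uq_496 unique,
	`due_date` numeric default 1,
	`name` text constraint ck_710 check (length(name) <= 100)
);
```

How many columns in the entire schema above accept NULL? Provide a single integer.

prerequisites: 8 nullable (credits, grade, year, title, room, major, prerequisite_id, due_date — PK (code, score) and explicit NOT NULL columns excluded).
grades: 4 nullable (credits, score, major, grade_id — PK (code, term, capacity) and explicit NOT NULL columns excluded).
rooms: 5 nullable (room_id, major, grade, due_date, name — PK (year) and explicit NOT NULL columns excluded).
Total: 8 + 4 + 5 = 17.

17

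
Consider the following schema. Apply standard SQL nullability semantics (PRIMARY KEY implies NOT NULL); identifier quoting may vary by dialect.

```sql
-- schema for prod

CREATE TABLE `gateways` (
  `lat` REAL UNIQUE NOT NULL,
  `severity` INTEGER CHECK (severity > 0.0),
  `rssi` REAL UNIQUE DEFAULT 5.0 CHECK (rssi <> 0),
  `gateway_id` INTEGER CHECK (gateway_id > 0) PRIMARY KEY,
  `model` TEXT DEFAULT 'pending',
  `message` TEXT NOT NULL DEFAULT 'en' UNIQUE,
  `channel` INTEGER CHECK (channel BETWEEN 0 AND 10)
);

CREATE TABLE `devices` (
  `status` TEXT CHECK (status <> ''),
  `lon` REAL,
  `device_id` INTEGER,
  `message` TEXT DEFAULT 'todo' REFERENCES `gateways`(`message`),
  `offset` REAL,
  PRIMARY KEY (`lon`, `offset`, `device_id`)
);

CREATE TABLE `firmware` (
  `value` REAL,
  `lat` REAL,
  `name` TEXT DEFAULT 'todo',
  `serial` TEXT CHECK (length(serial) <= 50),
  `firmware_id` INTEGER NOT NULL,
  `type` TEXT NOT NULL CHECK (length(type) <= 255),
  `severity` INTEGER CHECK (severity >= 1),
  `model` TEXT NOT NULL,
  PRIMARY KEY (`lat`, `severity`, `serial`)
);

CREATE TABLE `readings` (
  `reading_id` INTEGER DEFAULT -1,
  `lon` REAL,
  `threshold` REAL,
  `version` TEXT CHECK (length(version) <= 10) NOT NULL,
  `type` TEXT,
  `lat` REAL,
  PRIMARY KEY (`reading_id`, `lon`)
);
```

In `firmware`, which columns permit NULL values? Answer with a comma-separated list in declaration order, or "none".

value, name

- value: no NOT NULL constraint applies → nullable.
- lat: part of the PRIMARY KEY, which implies NOT NULL → not nullable.
- name: DEFAULT only fills an omitted column; an explicit NULL is still allowed → nullable.
- serial: part of the PRIMARY KEY, which implies NOT NULL → not nullable.
- firmware_id: declared NOT NULL → not nullable.
- type: declared NOT NULL → not nullable.
- severity: part of the PRIMARY KEY, which implies NOT NULL → not nullable.
- model: declared NOT NULL → not nullable.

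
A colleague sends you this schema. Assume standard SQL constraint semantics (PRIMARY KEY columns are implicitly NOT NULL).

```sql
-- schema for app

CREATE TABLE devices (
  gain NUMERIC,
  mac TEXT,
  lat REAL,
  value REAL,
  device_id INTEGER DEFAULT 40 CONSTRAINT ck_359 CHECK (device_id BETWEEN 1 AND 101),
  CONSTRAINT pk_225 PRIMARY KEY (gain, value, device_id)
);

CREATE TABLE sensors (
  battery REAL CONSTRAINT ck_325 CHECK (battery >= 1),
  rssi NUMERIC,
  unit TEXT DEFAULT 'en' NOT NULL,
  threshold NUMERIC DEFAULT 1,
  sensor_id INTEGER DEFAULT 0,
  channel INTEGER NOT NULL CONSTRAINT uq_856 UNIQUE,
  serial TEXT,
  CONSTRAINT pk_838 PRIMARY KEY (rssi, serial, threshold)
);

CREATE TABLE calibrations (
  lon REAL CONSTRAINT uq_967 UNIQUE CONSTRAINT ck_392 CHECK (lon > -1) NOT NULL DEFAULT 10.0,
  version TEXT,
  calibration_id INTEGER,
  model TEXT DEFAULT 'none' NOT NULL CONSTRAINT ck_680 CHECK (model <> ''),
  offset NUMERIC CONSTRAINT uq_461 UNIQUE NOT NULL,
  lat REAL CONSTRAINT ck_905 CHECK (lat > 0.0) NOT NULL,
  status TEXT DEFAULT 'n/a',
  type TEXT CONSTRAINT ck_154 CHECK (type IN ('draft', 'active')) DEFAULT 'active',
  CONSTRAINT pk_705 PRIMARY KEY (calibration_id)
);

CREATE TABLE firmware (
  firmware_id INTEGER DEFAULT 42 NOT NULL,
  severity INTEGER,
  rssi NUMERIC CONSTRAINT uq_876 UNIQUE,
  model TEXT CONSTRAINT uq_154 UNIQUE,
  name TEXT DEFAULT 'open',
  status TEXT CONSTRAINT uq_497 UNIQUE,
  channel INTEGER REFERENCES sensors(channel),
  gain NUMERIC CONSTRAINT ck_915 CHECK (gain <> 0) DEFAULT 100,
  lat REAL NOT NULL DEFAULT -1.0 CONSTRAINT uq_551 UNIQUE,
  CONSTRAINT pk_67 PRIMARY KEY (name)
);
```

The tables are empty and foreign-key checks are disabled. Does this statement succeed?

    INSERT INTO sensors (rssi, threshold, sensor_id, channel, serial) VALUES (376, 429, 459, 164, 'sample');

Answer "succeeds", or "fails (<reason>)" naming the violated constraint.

NOT NULL columns: channel is supplied; rssi is supplied; serial is supplied; threshold is supplied; unit defaults to 'en'.
No constraint is violated.

succeeds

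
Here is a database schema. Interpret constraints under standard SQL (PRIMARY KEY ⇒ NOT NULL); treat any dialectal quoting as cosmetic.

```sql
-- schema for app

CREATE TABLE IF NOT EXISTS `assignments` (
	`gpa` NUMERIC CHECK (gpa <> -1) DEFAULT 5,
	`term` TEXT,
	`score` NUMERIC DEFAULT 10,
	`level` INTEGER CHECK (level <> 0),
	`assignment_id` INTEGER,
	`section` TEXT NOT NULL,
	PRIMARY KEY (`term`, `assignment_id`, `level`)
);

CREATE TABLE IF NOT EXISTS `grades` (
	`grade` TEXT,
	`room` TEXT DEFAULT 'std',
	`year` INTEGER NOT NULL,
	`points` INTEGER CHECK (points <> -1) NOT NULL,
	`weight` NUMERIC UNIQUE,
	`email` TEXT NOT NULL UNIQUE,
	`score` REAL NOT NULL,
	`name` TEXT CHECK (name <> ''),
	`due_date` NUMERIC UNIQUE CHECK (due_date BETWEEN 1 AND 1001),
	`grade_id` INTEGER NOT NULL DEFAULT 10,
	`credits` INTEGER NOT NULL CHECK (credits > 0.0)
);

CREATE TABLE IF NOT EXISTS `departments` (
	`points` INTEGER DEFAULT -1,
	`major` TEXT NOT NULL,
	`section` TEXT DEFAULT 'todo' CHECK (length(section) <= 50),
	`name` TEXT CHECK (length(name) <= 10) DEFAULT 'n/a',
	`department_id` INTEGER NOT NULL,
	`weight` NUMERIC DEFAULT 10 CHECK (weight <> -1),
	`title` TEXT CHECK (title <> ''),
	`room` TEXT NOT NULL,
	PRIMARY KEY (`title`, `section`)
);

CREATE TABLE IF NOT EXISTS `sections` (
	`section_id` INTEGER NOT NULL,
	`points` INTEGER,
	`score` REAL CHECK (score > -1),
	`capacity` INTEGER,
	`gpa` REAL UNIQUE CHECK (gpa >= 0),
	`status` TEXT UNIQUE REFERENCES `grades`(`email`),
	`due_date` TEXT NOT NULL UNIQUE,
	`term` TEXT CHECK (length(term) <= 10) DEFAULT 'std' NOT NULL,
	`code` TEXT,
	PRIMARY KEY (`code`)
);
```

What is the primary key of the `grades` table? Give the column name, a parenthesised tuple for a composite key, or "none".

No column is declared PRIMARY KEY inline, and there is no table-level PRIMARY KEY clause in grades.

none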